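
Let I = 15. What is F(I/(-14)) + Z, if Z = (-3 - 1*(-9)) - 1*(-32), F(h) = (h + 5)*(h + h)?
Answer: 2899/98 ≈ 29.582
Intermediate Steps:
F(h) = 2*h*(5 + h) (F(h) = (5 + h)*(2*h) = 2*h*(5 + h))
Z = 38 (Z = (-3 + 9) + 32 = 6 + 32 = 38)
F(I/(-14)) + Z = 2*(15/(-14))*(5 + 15/(-14)) + 38 = 2*(15*(-1/14))*(5 + 15*(-1/14)) + 38 = 2*(-15/14)*(5 - 15/14) + 38 = 2*(-15/14)*(55/14) + 38 = -825/98 + 38 = 2899/98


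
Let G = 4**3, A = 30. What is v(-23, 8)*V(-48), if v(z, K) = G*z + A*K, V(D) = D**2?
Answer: -2838528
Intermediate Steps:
G = 64
v(z, K) = 30*K + 64*z (v(z, K) = 64*z + 30*K = 30*K + 64*z)
v(-23, 8)*V(-48) = (30*8 + 64*(-23))*(-48)**2 = (240 - 1472)*2304 = -1232*2304 = -2838528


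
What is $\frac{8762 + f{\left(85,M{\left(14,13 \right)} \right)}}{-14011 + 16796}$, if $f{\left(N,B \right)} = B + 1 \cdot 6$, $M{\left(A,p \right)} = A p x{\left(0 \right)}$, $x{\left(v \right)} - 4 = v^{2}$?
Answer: $\frac{9496}{2785} \approx 3.4097$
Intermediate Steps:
$x{\left(v \right)} = 4 + v^{2}$
$M{\left(A,p \right)} = 4 A p$ ($M{\left(A,p \right)} = A p \left(4 + 0^{2}\right) = A p \left(4 + 0\right) = A p 4 = 4 A p$)
$f{\left(N,B \right)} = 6 + B$ ($f{\left(N,B \right)} = B + 6 = 6 + B$)
$\frac{8762 + f{\left(85,M{\left(14,13 \right)} \right)}}{-14011 + 16796} = \frac{8762 + \left(6 + 4 \cdot 14 \cdot 13\right)}{-14011 + 16796} = \frac{8762 + \left(6 + 728\right)}{2785} = \left(8762 + 734\right) \frac{1}{2785} = 9496 \cdot \frac{1}{2785} = \frac{9496}{2785}$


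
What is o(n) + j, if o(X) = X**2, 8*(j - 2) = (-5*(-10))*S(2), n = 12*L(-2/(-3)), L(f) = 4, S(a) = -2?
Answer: 4587/2 ≈ 2293.5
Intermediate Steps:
n = 48 (n = 12*4 = 48)
j = -21/2 (j = 2 + (-5*(-10)*(-2))/8 = 2 + (50*(-2))/8 = 2 + (1/8)*(-100) = 2 - 25/2 = -21/2 ≈ -10.500)
o(n) + j = 48**2 - 21/2 = 2304 - 21/2 = 4587/2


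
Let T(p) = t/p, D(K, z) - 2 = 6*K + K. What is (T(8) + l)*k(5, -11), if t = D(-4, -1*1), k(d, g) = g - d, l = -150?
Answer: 2452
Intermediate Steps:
D(K, z) = 2 + 7*K (D(K, z) = 2 + (6*K + K) = 2 + 7*K)
t = -26 (t = 2 + 7*(-4) = 2 - 28 = -26)
T(p) = -26/p
(T(8) + l)*k(5, -11) = (-26/8 - 150)*(-11 - 1*5) = (-26*1/8 - 150)*(-11 - 5) = (-13/4 - 150)*(-16) = -613/4*(-16) = 2452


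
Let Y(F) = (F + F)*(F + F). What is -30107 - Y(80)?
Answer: -55707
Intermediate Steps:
Y(F) = 4*F² (Y(F) = (2*F)*(2*F) = 4*F²)
-30107 - Y(80) = -30107 - 4*80² = -30107 - 4*6400 = -30107 - 1*25600 = -30107 - 25600 = -55707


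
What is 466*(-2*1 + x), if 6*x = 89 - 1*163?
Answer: -20038/3 ≈ -6679.3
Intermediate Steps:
x = -37/3 (x = (89 - 1*163)/6 = (89 - 163)/6 = (⅙)*(-74) = -37/3 ≈ -12.333)
466*(-2*1 + x) = 466*(-2*1 - 37/3) = 466*(-2 - 37/3) = 466*(-43/3) = -20038/3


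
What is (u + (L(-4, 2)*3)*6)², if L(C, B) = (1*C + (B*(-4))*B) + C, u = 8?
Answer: 179776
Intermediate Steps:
L(C, B) = -4*B² + 2*C (L(C, B) = (C + (-4*B)*B) + C = (C - 4*B²) + C = -4*B² + 2*C)
(u + (L(-4, 2)*3)*6)² = (8 + ((-4*2² + 2*(-4))*3)*6)² = (8 + ((-4*4 - 8)*3)*6)² = (8 + ((-16 - 8)*3)*6)² = (8 - 24*3*6)² = (8 - 72*6)² = (8 - 432)² = (-424)² = 179776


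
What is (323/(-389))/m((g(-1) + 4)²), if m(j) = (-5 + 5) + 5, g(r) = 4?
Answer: -323/1945 ≈ -0.16607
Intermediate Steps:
m(j) = 5 (m(j) = 0 + 5 = 5)
(323/(-389))/m((g(-1) + 4)²) = (323/(-389))/5 = (323*(-1/389))*(⅕) = -323/389*⅕ = -323/1945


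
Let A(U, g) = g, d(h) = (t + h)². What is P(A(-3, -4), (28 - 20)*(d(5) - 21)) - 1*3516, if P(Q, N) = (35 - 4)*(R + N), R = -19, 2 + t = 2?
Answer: -3113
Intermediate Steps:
t = 0 (t = -2 + 2 = 0)
d(h) = h² (d(h) = (0 + h)² = h²)
P(Q, N) = -589 + 31*N (P(Q, N) = (35 - 4)*(-19 + N) = 31*(-19 + N) = -589 + 31*N)
P(A(-3, -4), (28 - 20)*(d(5) - 21)) - 1*3516 = (-589 + 31*((28 - 20)*(5² - 21))) - 1*3516 = (-589 + 31*(8*(25 - 21))) - 3516 = (-589 + 31*(8*4)) - 3516 = (-589 + 31*32) - 3516 = (-589 + 992) - 3516 = 403 - 3516 = -3113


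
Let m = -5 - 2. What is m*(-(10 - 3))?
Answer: 49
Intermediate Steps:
m = -7
m*(-(10 - 3)) = -(-7)*(10 - 3) = -(-7)*7 = -7*(-7) = 49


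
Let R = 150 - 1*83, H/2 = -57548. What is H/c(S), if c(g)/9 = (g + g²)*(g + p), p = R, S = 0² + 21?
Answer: -14387/45738 ≈ -0.31455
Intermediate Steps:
H = -115096 (H = 2*(-57548) = -115096)
S = 21 (S = 0 + 21 = 21)
R = 67 (R = 150 - 83 = 67)
p = 67
c(g) = 9*(67 + g)*(g + g²) (c(g) = 9*((g + g²)*(g + 67)) = 9*((g + g²)*(67 + g)) = 9*((67 + g)*(g + g²)) = 9*(67 + g)*(g + g²))
H/c(S) = -115096*1/(189*(67 + 21² + 68*21)) = -115096*1/(189*(67 + 441 + 1428)) = -115096/(9*21*1936) = -115096/365904 = -115096*1/365904 = -14387/45738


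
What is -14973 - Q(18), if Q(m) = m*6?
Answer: -15081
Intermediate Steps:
Q(m) = 6*m
-14973 - Q(18) = -14973 - 6*18 = -14973 - 1*108 = -14973 - 108 = -15081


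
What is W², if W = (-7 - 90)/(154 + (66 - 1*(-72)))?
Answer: 9409/85264 ≈ 0.11035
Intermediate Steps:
W = -97/292 (W = -97/(154 + (66 + 72)) = -97/(154 + 138) = -97/292 ≈ -0.33219)
W² = (-97/292)² = 9409/85264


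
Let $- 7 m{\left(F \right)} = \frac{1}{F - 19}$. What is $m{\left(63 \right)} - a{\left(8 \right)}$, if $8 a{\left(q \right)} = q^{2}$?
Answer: $- \frac{2465}{308} \approx -8.0033$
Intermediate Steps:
$m{\left(F \right)} = - \frac{1}{7 \left(-19 + F\right)}$ ($m{\left(F \right)} = - \frac{1}{7 \left(F - 19\right)} = - \frac{1}{7 \left(-19 + F\right)}$)
$a{\left(q \right)} = \frac{q^{2}}{8}$
$m{\left(63 \right)} - a{\left(8 \right)} = - \frac{1}{-133 + 7 \cdot 63} - \frac{8^{2}}{8} = - \frac{1}{-133 + 441} - \frac{1}{8} \cdot 64 = - \frac{1}{308} - 8 = - \frac{2465}{308}$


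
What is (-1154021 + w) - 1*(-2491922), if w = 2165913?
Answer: 3503814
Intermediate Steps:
(-1154021 + w) - 1*(-2491922) = (-1154021 + 2165913) - 1*(-2491922) = 1011892 + 2491922 = 3503814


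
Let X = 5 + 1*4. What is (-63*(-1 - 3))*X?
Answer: 2268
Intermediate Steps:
X = 9 (X = 5 + 4 = 9)
(-63*(-1 - 3))*X = -63*(-1 - 3)*9 = -63*(-4)*9 = -21*(-12)*9 = 252*9 = 2268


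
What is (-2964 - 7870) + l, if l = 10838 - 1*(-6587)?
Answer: 6591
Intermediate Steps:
l = 17425 (l = 10838 + 6587 = 17425)
(-2964 - 7870) + l = (-2964 - 7870) + 17425 = -10834 + 17425 = 6591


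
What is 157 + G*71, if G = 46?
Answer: 3423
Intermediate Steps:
157 + G*71 = 157 + 46*71 = 157 + 3266 = 3423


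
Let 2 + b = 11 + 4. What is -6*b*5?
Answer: -390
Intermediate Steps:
b = 13 (b = -2 + (11 + 4) = -2 + 15 = 13)
-6*b*5 = -6*13*5 = -78*5 = -390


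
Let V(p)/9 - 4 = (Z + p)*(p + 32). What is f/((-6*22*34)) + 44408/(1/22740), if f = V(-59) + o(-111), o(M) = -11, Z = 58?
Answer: 1133038146173/1122 ≈ 1.0098e+9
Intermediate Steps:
V(p) = 36 + 9*(32 + p)*(58 + p) (V(p) = 36 + 9*((58 + p)*(p + 32)) = 36 + 9*((58 + p)*(32 + p)) = 36 + 9*((32 + p)*(58 + p)) = 36 + 9*(32 + p)*(58 + p))
f = 268 (f = (16740 + 9*(-59)² + 810*(-59)) - 11 = (16740 + 9*3481 - 47790) - 11 = (16740 + 31329 - 47790) - 11 = 279 - 11 = 268)
f/((-6*22*34)) + 44408/(1/22740) = 268/((-6*22*34)) + 44408/(1/22740) = 268/((-132*34)) + 44408/(1/22740) = 268/(-4488) + 44408*22740 = 268*(-1/4488) + 1009837920 = -67/1122 + 1009837920 = 1133038146173/1122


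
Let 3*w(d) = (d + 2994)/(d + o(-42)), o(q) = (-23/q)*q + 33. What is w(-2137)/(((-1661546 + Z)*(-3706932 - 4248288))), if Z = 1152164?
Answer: -857/25857380922249240 ≈ -3.3143e-14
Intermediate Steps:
o(q) = 10 (o(q) = -23 + 33 = 10)
w(d) = (2994 + d)/(3*(10 + d)) (w(d) = ((d + 2994)/(d + 10))/3 = ((2994 + d)/(10 + d))/3 = (2994 + d)/(3*(10 + d)))
w(-2137)/(((-1661546 + Z)*(-3706932 - 4248288))) = ((2994 - 2137)/(3*(10 - 2137)))/(((-1661546 + 1152164)*(-3706932 - 4248288))) = ((1/3)*857/(-2127))/((-509382*(-7955220))) = ((1/3)*(-1/2127)*857)/4052245874040 = -857/6381*1/4052245874040 = -857/25857380922249240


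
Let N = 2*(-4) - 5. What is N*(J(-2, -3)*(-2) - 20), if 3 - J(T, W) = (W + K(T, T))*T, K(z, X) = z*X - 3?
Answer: 234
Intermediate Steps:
K(z, X) = -3 + X*z (K(z, X) = X*z - 3 = -3 + X*z)
J(T, W) = 3 - T*(-3 + W + T²) (J(T, W) = 3 - (W + (-3 + T*T))*T = 3 - (W + (-3 + T²))*T = 3 - (-3 + W + T²)*T = 3 - T*(-3 + W + T²))
N = -13 (N = -8 - 5 = -13)
N*(J(-2, -3)*(-2) - 20) = -13*((3 - 1*(-2)*(-3) - 1*(-2)*(-3 + (-2)²))*(-2) - 20) = -13*((3 - 6 - 1*(-2)*(-3 + 4))*(-2) - 20) = -13*((3 - 6 - 1*(-2)*1)*(-2) - 20) = -13*((3 - 6 + 2)*(-2) - 20) = -13*(-1*(-2) - 20) = -13*(2 - 20) = -13*(-18) = 234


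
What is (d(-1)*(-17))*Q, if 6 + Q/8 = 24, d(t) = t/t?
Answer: -2448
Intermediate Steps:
d(t) = 1
Q = 144 (Q = -48 + 8*24 = -48 + 192 = 144)
(d(-1)*(-17))*Q = (1*(-17))*144 = -17*144 = -2448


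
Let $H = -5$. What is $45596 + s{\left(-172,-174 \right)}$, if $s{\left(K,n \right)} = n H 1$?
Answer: $46466$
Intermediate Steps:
$s{\left(K,n \right)} = - 5 n$ ($s{\left(K,n \right)} = n \left(-5\right) 1 = - 5 n 1 = - 5 n$)
$45596 + s{\left(-172,-174 \right)} = 45596 - -870 = 45596 + 870 = 46466$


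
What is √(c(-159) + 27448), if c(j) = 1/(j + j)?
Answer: √2775651234/318 ≈ 165.67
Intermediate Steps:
c(j) = 1/(2*j)
√(c(-159) + 27448) = √((½)/(-159) + 27448) = √((½)*(-1/159) + 27448) = √(-1/318 + 27448) = √(8728463/318) = √2775651234/318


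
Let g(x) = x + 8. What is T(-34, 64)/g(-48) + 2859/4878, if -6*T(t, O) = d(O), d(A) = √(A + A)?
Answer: 953/1626 + √2/30 ≈ 0.63324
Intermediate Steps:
g(x) = 8 + x
d(A) = √2*√A (d(A) = √(2*A) = √2*√A)
T(t, O) = -√2*√O/6
T(-34, 64)/g(-48) + 2859/4878 = (-√2*√64/6)/(8 - 48) + 2859/4878 = -⅙*√2*8/(-40) + 2859*(1/4878) = -4*√2/3*(-1/40) + 953/1626 = √2/30 + 953/1626 = 953/1626 + √2/30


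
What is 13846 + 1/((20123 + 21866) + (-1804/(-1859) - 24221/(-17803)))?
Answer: 1749298260570051/126339611264 ≈ 13846.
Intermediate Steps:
13846 + 1/((20123 + 21866) + (-1804/(-1859) - 24221/(-17803))) = 13846 + 1/(41989 + (-1804*(-1/1859) - 24221*(-1/17803))) = 13846 + 1/(41989 + (164/169 + 24221/17803)) = 13846 + 1/(41989 + 7013041/3008707) = 13846 + 1/(126339611264/3008707) = 13846 + 3008707/126339611264 = 1749298260570051/126339611264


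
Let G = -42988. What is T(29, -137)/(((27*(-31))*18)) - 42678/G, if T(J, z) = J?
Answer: 80217512/80957151 ≈ 0.99086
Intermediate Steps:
T(29, -137)/(((27*(-31))*18)) - 42678/G = 29/(((27*(-31))*18)) - 42678/(-42988) = 29/((-837*18)) - 42678*(-1/42988) = 29/(-15066) + 21339/21494 = 29*(-1/15066) + 21339/21494 = -29/15066 + 21339/21494 = 80217512/80957151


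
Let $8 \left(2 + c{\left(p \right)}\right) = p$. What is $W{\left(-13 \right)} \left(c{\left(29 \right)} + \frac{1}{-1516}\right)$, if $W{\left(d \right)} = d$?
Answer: $- \frac{64025}{3032} \approx -21.116$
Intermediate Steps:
$c{\left(p \right)} = -2 + \frac{p}{8}$
$W{\left(-13 \right)} \left(c{\left(29 \right)} + \frac{1}{-1516}\right) = - 13 \left(\left(-2 + \frac{1}{8} \cdot 29\right) + \frac{1}{-1516}\right) = - 13 \left(\left(-2 + \frac{29}{8}\right) - \frac{1}{1516}\right) = - 13 \left(\frac{13}{8} - \frac{1}{1516}\right) = \left(-13\right) \frac{4925}{3032} = - \frac{64025}{3032}$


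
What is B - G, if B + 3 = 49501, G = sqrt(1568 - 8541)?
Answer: 49498 - I*sqrt(6973) ≈ 49498.0 - 83.505*I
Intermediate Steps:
G = I*sqrt(6973) (G = sqrt(-6973) = I*sqrt(6973) ≈ 83.505*I)
B = 49498 (B = -3 + 49501 = 49498)
B - G = 49498 - I*sqrt(6973)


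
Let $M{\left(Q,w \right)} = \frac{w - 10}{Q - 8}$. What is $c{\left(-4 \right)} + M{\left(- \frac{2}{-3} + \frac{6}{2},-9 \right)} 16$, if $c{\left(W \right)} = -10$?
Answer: $\frac{782}{13} \approx 60.154$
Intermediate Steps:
$M{\left(Q,w \right)} = \frac{-10 + w}{-8 + Q}$
$c{\left(-4 \right)} + M{\left(- \frac{2}{-3} + \frac{6}{2},-9 \right)} 16 = -10 + \frac{-10 - 9}{-8 + \left(- \frac{2}{-3} + \frac{6}{2}\right)} 16 = -10 + \frac{1}{-8 + \left(\left(-2\right) \left(- \frac{1}{3}\right) + 6 \cdot \frac{1}{2}\right)} \left(-19\right) 16 = -10 + \frac{1}{-8 + \left(\frac{2}{3} + 3\right)} \left(-19\right) 16 = -10 + \frac{1}{-8 + \frac{11}{3}} \left(-19\right) 16 = -10 + \frac{1}{- \frac{13}{3}} \left(-19\right) 16 = -10 + \left(- \frac{3}{13}\right) \left(-19\right) 16 = -10 + \frac{57}{13} \cdot 16 = -10 + \frac{912}{13} = \frac{782}{13}$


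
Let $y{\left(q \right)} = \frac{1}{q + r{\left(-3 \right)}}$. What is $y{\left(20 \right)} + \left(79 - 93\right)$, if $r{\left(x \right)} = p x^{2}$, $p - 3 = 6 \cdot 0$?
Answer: $- \frac{657}{47} \approx -13.979$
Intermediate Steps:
$p = 3$ ($p = 3 + 6 \cdot 0 = 3 + 0 = 3$)
$r{\left(x \right)} = 3 x^{2}$
$y{\left(q \right)} = \frac{1}{27 + q}$ ($y{\left(q \right)} = \frac{1}{q + 3 \left(-3\right)^{2}} = \frac{1}{q + 3 \cdot 9} = \frac{1}{q + 27} = \frac{1}{27 + q}$)
$y{\left(20 \right)} + \left(79 - 93\right) = \frac{1}{27 + 20} + \left(79 - 93\right) = \frac{1}{47} + \left(79 - 93\right) = \frac{1}{47} - 14 = - \frac{657}{47}$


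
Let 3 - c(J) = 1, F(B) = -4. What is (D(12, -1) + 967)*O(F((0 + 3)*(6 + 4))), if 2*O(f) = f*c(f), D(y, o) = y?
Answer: -3916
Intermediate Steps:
c(J) = 2 (c(J) = 3 - 1*1 = 3 - 1 = 2)
O(f) = f (O(f) = (f*2)/2 = (2*f)/2 = f)
(D(12, -1) + 967)*O(F((0 + 3)*(6 + 4))) = (12 + 967)*(-4) = 979*(-4) = -3916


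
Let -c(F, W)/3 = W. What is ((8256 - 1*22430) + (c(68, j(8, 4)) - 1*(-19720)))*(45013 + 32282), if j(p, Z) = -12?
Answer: 431460690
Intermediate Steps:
c(F, W) = -3*W
((8256 - 1*22430) + (c(68, j(8, 4)) - 1*(-19720)))*(45013 + 32282) = ((8256 - 1*22430) + (-3*(-12) - 1*(-19720)))*(45013 + 32282) = ((8256 - 22430) + (36 + 19720))*77295 = (-14174 + 19756)*77295 = 5582*77295 = 431460690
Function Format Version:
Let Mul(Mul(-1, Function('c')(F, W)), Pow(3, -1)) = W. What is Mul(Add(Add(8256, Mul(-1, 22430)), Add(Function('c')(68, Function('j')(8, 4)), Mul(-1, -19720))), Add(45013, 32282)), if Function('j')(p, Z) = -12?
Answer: 431460690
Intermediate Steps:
Function('c')(F, W) = Mul(-3, W)
Mul(Add(Add(8256, Mul(-1, 22430)), Add(Function('c')(68, Function('j')(8, 4)), Mul(-1, -19720))), Add(45013, 32282)) = Mul(Add(Add(8256, Mul(-1, 22430)), Add(Mul(-3, -12), Mul(-1, -19720))), Add(45013, 32282)) = Mul(Add(Add(8256, -22430), Add(36, 19720)), 77295) = Mul(Add(-14174, 19756), 77295) = Mul(5582, 77295) = 431460690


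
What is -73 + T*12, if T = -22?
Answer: -337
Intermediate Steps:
-73 + T*12 = -73 - 22*12 = -73 - 264 = -337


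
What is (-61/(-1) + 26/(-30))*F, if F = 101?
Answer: 91102/15 ≈ 6073.5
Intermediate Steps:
(-61/(-1) + 26/(-30))*F = (-61/(-1) + 26/(-30))*101 = (-61*(-1) + 26*(-1/30))*101 = (61 - 13/15)*101 = (902/15)*101 = 91102/15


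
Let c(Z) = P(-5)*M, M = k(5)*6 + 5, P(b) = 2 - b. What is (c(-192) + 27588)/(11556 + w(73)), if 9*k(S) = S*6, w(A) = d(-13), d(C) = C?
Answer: 27763/11543 ≈ 2.4052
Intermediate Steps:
w(A) = -13
k(S) = 2*S/3 (k(S) = (S*6)/9 = (6*S)/9 = 2*S/3)
M = 25 (M = ((2/3)*5)*6 + 5 = (10/3)*6 + 5 = 20 + 5 = 25)
c(Z) = 175 (c(Z) = (2 - 1*(-5))*25 = (2 + 5)*25 = 7*25 = 175)
(c(-192) + 27588)/(11556 + w(73)) = (175 + 27588)/(11556 - 13) = 27763/11543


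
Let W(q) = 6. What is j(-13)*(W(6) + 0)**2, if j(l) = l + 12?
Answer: -36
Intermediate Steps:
j(l) = 12 + l
j(-13)*(W(6) + 0)**2 = (12 - 13)*(6 + 0)**2 = -1*6**2 = -1*36 = -36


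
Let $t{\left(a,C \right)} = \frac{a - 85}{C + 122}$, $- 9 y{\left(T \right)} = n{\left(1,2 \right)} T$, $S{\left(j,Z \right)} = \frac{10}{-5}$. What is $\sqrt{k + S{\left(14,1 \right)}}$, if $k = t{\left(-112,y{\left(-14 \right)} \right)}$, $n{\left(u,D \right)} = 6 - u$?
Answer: $\frac{i \sqrt{299957}}{292} \approx 1.8756 i$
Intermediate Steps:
$S{\left(j,Z \right)} = -2$ ($S{\left(j,Z \right)} = 10 \left(- \frac{1}{5}\right) = -2$)
$y{\left(T \right)} = - \frac{5 T}{9}$ ($y{\left(T \right)} = - \frac{\left(6 - 1\right) T}{9} = - \frac{5 T}{9}$)
$t{\left(a,C \right)} = \frac{-85 + a}{122 + C}$
$k = - \frac{1773}{1168}$ ($k = \frac{-85 - 112}{122 - - \frac{70}{9}} = \frac{1}{122 + \frac{70}{9}} \left(-197\right) = \frac{1}{\frac{1168}{9}} \left(-197\right) = \frac{9}{1168} \left(-197\right) = - \frac{1773}{1168} \approx -1.518$)
$\sqrt{k + S{\left(14,1 \right)}} = \sqrt{- \frac{1773}{1168} - 2} = \sqrt{- \frac{4109}{1168}} = \frac{i \sqrt{299957}}{292}$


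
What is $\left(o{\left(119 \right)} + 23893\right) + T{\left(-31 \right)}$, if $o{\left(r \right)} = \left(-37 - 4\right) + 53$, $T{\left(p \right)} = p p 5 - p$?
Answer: $28741$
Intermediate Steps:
$T{\left(p \right)} = - p + 5 p^{2}$ ($T{\left(p \right)} = p^{2} \cdot 5 - p = 5 p^{2} - p = - p + 5 p^{2}$)
$o{\left(r \right)} = 12$ ($o{\left(r \right)} = -41 + 53 = 12$)
$\left(o{\left(119 \right)} + 23893\right) + T{\left(-31 \right)} = \left(12 + 23893\right) - 31 \left(-1 + 5 \left(-31\right)\right) = 23905 - 31 \left(-1 - 155\right) = 23905 - -4836 = 23905 + 4836 = 28741$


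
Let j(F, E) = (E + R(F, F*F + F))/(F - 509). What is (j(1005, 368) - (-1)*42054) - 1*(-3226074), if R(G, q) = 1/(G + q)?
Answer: 1640500492986961/501969360 ≈ 3.2681e+6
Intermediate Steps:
j(F, E) = (E + 1/(F² + 2*F))/(-509 + F) (j(F, E) = (E + 1/(F + (F*F + F)))/(F - 509) = (E + 1/(F + (F² + F)))/(-509 + F) = (E + 1/(F + (F + F²)))/(-509 + F) = (E + 1/(F² + 2*F))/(-509 + F))
(j(1005, 368) - (-1)*42054) - 1*(-3226074) = ((1 + 368*1005*(2 + 1005))/(1005*(-509 + 1005)*(2 + 1005)) - (-1)*42054) - 1*(-3226074) = ((1/1005)*(1 + 368*1005*1007)/(496*1007) - 1*(-42054)) + 3226074 = ((1/1005)*(1/496)*(1/1007)*(1 + 372428880) + 42054) + 3226074 = ((1/1005)*(1/496)*(1/1007)*372428881 + 42054) + 3226074 = (372428881/501969360 + 42054) + 3226074 = 21110191894321/501969360 + 3226074 = 1640500492986961/501969360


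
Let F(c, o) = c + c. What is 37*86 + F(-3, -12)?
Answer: 3176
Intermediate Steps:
F(c, o) = 2*c
37*86 + F(-3, -12) = 37*86 + 2*(-3) = 3182 - 6 = 3176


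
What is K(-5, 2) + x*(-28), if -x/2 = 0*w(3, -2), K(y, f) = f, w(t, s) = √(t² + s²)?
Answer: 2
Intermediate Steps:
w(t, s) = √(s² + t²)
x = 0 (x = -0*√((-2)² + 3²) = -0*√(4 + 9) = -0*√13 = -2*0 = 0)
K(-5, 2) + x*(-28) = 2 + 0*(-28) = 2 + 0 = 2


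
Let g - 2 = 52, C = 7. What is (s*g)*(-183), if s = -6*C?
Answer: 415044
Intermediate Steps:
g = 54 (g = 2 + 52 = 54)
s = -42 (s = -6*7 = -42)
(s*g)*(-183) = -42*54*(-183) = -2268*(-183) = 415044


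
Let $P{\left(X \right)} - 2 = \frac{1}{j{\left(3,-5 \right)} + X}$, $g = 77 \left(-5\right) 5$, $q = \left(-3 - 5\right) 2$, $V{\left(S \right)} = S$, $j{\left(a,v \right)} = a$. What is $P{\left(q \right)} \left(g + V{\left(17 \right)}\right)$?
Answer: $- \frac{47700}{13} \approx -3669.2$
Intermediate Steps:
$q = -16$ ($q = \left(-8\right) 2 = -16$)
$g = -1925$ ($g = \left(-385\right) 5 = -1925$)
$P{\left(X \right)} = 2 + \frac{1}{3 + X}$
$P{\left(q \right)} \left(g + V{\left(17 \right)}\right) = \frac{7 + 2 \left(-16\right)}{3 - 16} \left(-1925 + 17\right) = \frac{7 - 32}{-13} \left(-1908\right) = \left(- \frac{1}{13}\right) \left(-25\right) \left(-1908\right) = \frac{25}{13} \left(-1908\right) = - \frac{47700}{13}$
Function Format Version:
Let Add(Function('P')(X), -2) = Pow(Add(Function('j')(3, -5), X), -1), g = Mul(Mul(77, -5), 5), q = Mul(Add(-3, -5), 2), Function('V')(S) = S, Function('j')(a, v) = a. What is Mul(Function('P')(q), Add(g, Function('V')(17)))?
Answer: Rational(-47700, 13) ≈ -3669.2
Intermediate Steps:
q = -16 (q = Mul(-8, 2) = -16)
g = -1925 (g = Mul(-385, 5) = -1925)
Function('P')(X) = Add(2, Pow(Add(3, X), -1))
Mul(Function('P')(q), Add(g, Function('V')(17))) = Mul(Mul(Pow(Add(3, -16), -1), Add(7, Mul(2, -16))), Add(-1925, 17)) = Mul(Mul(Pow(-13, -1), Add(7, -32)), -1908) = Mul(Mul(Rational(-1, 13), -25), -1908) = Mul(Rational(25, 13), -1908) = Rational(-47700, 13)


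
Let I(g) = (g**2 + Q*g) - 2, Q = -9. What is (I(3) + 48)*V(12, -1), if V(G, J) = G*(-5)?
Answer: -1680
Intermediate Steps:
V(G, J) = -5*G
I(g) = -2 + g**2 - 9*g (I(g) = (g**2 - 9*g) - 2 = -2 + g**2 - 9*g)
(I(3) + 48)*V(12, -1) = ((-2 + 3**2 - 9*3) + 48)*(-5*12) = ((-2 + 9 - 27) + 48)*(-60) = (-20 + 48)*(-60) = 28*(-60) = -1680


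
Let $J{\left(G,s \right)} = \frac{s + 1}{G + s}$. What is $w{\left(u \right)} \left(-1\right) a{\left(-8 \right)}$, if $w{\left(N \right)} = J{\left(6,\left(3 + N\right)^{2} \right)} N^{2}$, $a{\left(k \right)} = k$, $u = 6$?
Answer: $\frac{7872}{29} \approx 271.45$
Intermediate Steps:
$J{\left(G,s \right)} = \frac{1 + s}{G + s}$
$w{\left(N \right)} = \frac{N^{2} \left(1 + \left(3 + N\right)^{2}\right)}{6 + \left(3 + N\right)^{2}}$ ($w{\left(N \right)} = \frac{1 + \left(3 + N\right)^{2}}{6 + \left(3 + N\right)^{2}} N^{2} = \frac{N^{2} \left(1 + \left(3 + N\right)^{2}\right)}{6 + \left(3 + N\right)^{2}}$)
$w{\left(u \right)} \left(-1\right) a{\left(-8 \right)} = \frac{6^{2} \left(1 + \left(3 + 6\right)^{2}\right)}{6 + \left(3 + 6\right)^{2}} \left(-1\right) \left(-8\right) = \frac{36 \left(1 + 9^{2}\right)}{6 + 9^{2}} \left(-1\right) \left(-8\right) = \frac{36 \left(1 + 81\right)}{6 + 81} \left(-1\right) \left(-8\right) = 36 \cdot \frac{1}{87} \cdot 82 \left(-1\right) \left(-8\right) = \frac{984}{29} \left(-1\right) \left(-8\right) = \left(- \frac{984}{29}\right) \left(-8\right) = \frac{7872}{29}$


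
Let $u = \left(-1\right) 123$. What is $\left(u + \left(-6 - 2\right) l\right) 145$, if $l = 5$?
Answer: $-23635$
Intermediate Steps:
$u = -123$
$\left(u + \left(-6 - 2\right) l\right) 145 = \left(-123 + \left(-6 - 2\right) 5\right) 145 = \left(-123 - 40\right) 145 = \left(-163\right) 145 = -23635$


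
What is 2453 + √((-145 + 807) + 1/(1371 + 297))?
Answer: 2453 + √460458489/834 ≈ 2478.7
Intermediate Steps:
2453 + √((-145 + 807) + 1/(1371 + 297)) = 2453 + √(662 + 1/1668) = 2453 + √(1104217/1668) = 2453 + √460458489/834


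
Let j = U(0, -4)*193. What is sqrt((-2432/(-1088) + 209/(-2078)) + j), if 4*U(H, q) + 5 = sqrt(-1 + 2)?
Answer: I*sqrt(238185802282)/35326 ≈ 13.815*I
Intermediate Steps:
U(H, q) = -1 (U(H, q) = -5/4 + sqrt(-1 + 2)/4 = -5/4 + sqrt(1)/4 = -5/4 + (1/4)*1 = -5/4 + 1/4 = -1)
j = -193 (j = -1*193 = -193)
sqrt((-2432/(-1088) + 209/(-2078)) + j) = sqrt((-2432/(-1088) + 209/(-2078)) - 193) = sqrt((-2432*(-1/1088) + 209*(-1/2078)) - 193) = sqrt((38/17 - 209/2078) - 193) = sqrt(75411/35326 - 193) = sqrt(-6742507/35326) = I*sqrt(238185802282)/35326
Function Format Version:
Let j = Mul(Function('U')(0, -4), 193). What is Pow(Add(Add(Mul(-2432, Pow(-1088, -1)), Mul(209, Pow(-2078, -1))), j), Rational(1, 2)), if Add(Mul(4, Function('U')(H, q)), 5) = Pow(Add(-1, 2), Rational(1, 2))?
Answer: Mul(Rational(1, 35326), I, Pow(238185802282, Rational(1, 2))) ≈ Mul(13.815, I)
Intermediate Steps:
Function('U')(H, q) = -1 (Function('U')(H, q) = Add(Rational(-5, 4), Mul(Rational(1, 4), Pow(Add(-1, 2), Rational(1, 2)))) = Add(Rational(-5, 4), Mul(Rational(1, 4), Pow(1, Rational(1, 2)))) = Add(Rational(-5, 4), Mul(Rational(1, 4), 1)) = Add(Rational(-5, 4), Rational(1, 4)) = -1)
j = -193 (j = Mul(-1, 193) = -193)
Pow(Add(Add(Mul(-2432, Pow(-1088, -1)), Mul(209, Pow(-2078, -1))), j), Rational(1, 2)) = Pow(Add(Add(Mul(-2432, Pow(-1088, -1)), Mul(209, Pow(-2078, -1))), -193), Rational(1, 2)) = Pow(Add(Add(Mul(-2432, Rational(-1, 1088)), Mul(209, Rational(-1, 2078))), -193), Rational(1, 2)) = Pow(Add(Add(Rational(38, 17), Rational(-209, 2078)), -193), Rational(1, 2)) = Pow(Add(Rational(75411, 35326), -193), Rational(1, 2)) = Pow(Rational(-6742507, 35326), Rational(1, 2)) = Mul(Rational(1, 35326), I, Pow(238185802282, Rational(1, 2)))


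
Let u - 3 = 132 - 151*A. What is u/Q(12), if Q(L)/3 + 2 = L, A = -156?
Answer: 7897/10 ≈ 789.70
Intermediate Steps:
Q(L) = -6 + 3*L
u = 23691 (u = 3 + (132 - 151*(-156)) = 3 + (132 + 23556) = 3 + 23688 = 23691)
u/Q(12) = 23691/(-6 + 3*12) = 23691/(-6 + 36) = 23691/30 = 23691*(1/30) = 7897/10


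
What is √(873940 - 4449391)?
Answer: I*√3575451 ≈ 1890.9*I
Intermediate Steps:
√(873940 - 4449391) = √(-3575451) = I*√3575451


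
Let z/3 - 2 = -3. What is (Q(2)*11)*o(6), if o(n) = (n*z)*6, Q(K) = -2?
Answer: 2376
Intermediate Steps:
z = -3 (z = 6 + 3*(-3) = 6 - 9 = -3)
o(n) = -18*n (o(n) = (n*(-3))*6 = -3*n*6 = -18*n)
(Q(2)*11)*o(6) = (-2*11)*(-18*6) = -22*(-108) = 2376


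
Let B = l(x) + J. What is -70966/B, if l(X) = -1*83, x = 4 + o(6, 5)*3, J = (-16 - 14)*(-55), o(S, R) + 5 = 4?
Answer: -70966/1567 ≈ -45.288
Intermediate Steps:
o(S, R) = -1 (o(S, R) = -5 + 4 = -1)
J = 1650 (J = -30*(-55) = 1650)
x = 1 (x = 4 - 1*3 = 4 - 3 = 1)
l(X) = -83
B = 1567 (B = -83 + 1650 = 1567)
-70966/B = -70966/1567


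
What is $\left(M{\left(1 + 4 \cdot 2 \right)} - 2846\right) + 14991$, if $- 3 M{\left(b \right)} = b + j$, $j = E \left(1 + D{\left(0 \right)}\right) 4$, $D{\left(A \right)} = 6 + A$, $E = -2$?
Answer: $\frac{36482}{3} \approx 12161.0$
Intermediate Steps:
$j = -56$ ($j = - 2 \left(1 + \left(6 + 0\right)\right) 4 = - 2 \left(1 + 6\right) 4 = - 2 \cdot 7 \cdot 4 = \left(-2\right) 28 = -56$)
$M{\left(b \right)} = \frac{56}{3} - \frac{b}{3}$ ($M{\left(b \right)} = - \frac{b - 56}{3} = - \frac{-56 + b}{3} = \frac{56}{3} - \frac{b}{3}$)
$\left(M{\left(1 + 4 \cdot 2 \right)} - 2846\right) + 14991 = \left(\left(\frac{56}{3} - \frac{1 + 4 \cdot 2}{3}\right) - 2846\right) + 14991 = \left(\left(\frac{56}{3} - \frac{1 + 8}{3}\right) - 2846\right) + 14991 = \left(\left(\frac{56}{3} - 3\right) - 2846\right) + 14991 = \left(\frac{47}{3} - 2846\right) + 14991 = - \frac{8491}{3} + 14991 = \frac{36482}{3}$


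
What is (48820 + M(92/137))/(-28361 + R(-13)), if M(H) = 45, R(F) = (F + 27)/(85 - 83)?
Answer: -48865/28354 ≈ -1.7234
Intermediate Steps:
R(F) = 27/2 + F/2 (R(F) = (27 + F)/2 = (27 + F)*(½) = 27/2 + F/2)
(48820 + M(92/137))/(-28361 + R(-13)) = (48820 + 45)/(-28361 + (27/2 + (½)*(-13))) = 48865/(-28361 + (27/2 - 13/2)) = 48865/(-28361 + 7) = 48865/(-28354) = 48865*(-1/28354) = -48865/28354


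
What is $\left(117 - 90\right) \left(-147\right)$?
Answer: $-3969$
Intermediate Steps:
$\left(117 - 90\right) \left(-147\right) = 27 \left(-147\right) = -3969$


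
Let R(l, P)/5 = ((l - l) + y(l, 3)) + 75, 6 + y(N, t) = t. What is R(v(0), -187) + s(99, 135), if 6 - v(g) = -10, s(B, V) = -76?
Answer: 284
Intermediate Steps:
y(N, t) = -6 + t
v(g) = 16 (v(g) = 6 - 1*(-10) = 6 + 10 = 16)
R(l, P) = 360 (R(l, P) = 5*(((l - l) + (-6 + 3)) + 75) = 5*((0 - 3) + 75) = 5*(-3 + 75) = 5*72 = 360)
R(v(0), -187) + s(99, 135) = 360 - 76 = 284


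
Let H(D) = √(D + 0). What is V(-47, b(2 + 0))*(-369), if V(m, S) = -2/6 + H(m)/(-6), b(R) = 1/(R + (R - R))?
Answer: 123 + 123*I*√47/2 ≈ 123.0 + 421.62*I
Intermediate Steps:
H(D) = √D
b(R) = 1/R (b(R) = 1/(R + 0) = 1/R)
V(m, S) = -⅓ - √m/6 (V(m, S) = -2/6 + √m/(-6) = -2*⅙ + √m*(-⅙) = -⅓ - √m/6)
V(-47, b(2 + 0))*(-369) = (-⅓ - I*√47/6)*(-369) = 123 + 123*I*√47/2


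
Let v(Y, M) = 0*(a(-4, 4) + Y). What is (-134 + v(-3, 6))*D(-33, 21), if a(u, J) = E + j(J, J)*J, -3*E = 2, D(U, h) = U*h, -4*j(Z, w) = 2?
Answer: 92862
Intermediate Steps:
j(Z, w) = -1/2 (j(Z, w) = -1/4*2 = -1/2)
E = -2/3 (E = -1/3*2 = -2/3 ≈ -0.66667)
a(u, J) = -2/3 - J/2
v(Y, M) = 0 (v(Y, M) = 0*((-2/3 - 1/2*4) + Y) = 0*((-2/3 - 2) + Y) = 0*(-8/3 + Y) = 0)
(-134 + v(-3, 6))*D(-33, 21) = (-134 + 0)*(-33*21) = -134*(-693) = 92862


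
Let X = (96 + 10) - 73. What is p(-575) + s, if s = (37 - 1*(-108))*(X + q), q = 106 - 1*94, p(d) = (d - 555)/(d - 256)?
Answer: 5423405/831 ≈ 6526.4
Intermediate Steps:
p(d) = (-555 + d)/(-256 + d)
q = 12 (q = 106 - 94 = 12)
X = 33 (X = 106 - 73 = 33)
s = 6525 (s = (37 - 1*(-108))*(33 + 12) = (37 + 108)*45 = 145*45 = 6525)
p(-575) + s = (-555 - 575)/(-256 - 575) + 6525 = -1130/(-831) + 6525 = -1/831*(-1130) + 6525 = 1130/831 + 6525 = 5423405/831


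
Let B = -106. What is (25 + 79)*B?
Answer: -11024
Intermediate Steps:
(25 + 79)*B = (25 + 79)*(-106) = 104*(-106) = -11024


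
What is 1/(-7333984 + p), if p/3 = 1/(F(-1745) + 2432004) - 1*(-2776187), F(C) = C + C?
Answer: 2428514/2415344168581 ≈ 1.0055e-6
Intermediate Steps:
F(C) = 2*C
p = 20226026988357/2428514 (p = 3*(1/(2*(-1745) + 2432004) - 1*(-2776187)) = 3*(1/(-3490 + 2432004) + 2776187) = 3*(1/2428514 + 2776187) = 3*(6742008996119/2428514) = 20226026988357/2428514 ≈ 8.3286e+6)
1/(-7333984 + p) = 1/(-7333984 + 20226026988357/2428514) = 1/(2415344168581/2428514) = 2428514/2415344168581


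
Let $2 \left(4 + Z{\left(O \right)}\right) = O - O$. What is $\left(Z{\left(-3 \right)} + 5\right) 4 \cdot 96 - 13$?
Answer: $371$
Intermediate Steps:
$Z{\left(O \right)} = -4$ ($Z{\left(O \right)} = -4 + \frac{O - O}{2} = -4 + \frac{1}{2} \cdot 0 = -4 + 0 = -4$)
$\left(Z{\left(-3 \right)} + 5\right) 4 \cdot 96 - 13 = \left(-4 + 5\right) 4 \cdot 96 - 13 = 1 \cdot 4 \cdot 96 - 13 = 4 \cdot 96 - 13 = 384 - 13 = 371$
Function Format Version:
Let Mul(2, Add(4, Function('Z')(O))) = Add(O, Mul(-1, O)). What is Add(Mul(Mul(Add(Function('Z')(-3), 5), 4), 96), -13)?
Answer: 371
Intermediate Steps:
Function('Z')(O) = -4 (Function('Z')(O) = Add(-4, Mul(Rational(1, 2), Add(O, Mul(-1, O)))) = Add(-4, Mul(Rational(1, 2), 0)) = Add(-4, 0) = -4)
Add(Mul(Mul(Add(Function('Z')(-3), 5), 4), 96), -13) = Add(Mul(Mul(Add(-4, 5), 4), 96), -13) = Add(Mul(Mul(1, 4), 96), -13) = Add(Mul(4, 96), -13) = Add(384, -13) = 371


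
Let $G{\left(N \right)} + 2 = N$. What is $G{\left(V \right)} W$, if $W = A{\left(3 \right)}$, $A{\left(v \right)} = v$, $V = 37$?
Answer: $105$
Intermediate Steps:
$W = 3$
$G{\left(N \right)} = -2 + N$
$G{\left(V \right)} W = \left(-2 + 37\right) 3 = 35 \cdot 3 = 105$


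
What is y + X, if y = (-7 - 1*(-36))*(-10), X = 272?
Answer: -18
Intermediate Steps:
y = -290 (y = (-7 + 36)*(-10) = 29*(-10) = -290)
y + X = -290 + 272 = -18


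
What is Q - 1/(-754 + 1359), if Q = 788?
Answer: 476739/605 ≈ 788.00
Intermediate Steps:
Q - 1/(-754 + 1359) = 788 - 1/(-754 + 1359) = 788 - 1/605 = 476739/605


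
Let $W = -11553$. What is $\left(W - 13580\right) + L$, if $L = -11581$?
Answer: $-36714$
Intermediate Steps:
$\left(W - 13580\right) + L = \left(-11553 - 13580\right) - 11581 = -25133 - 11581 = -36714$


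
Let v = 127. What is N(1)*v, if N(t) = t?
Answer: 127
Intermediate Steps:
N(1)*v = 1*127 = 127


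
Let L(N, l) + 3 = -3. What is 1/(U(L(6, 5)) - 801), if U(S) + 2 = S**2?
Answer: -1/767 ≈ -0.0013038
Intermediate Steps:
L(N, l) = -6 (L(N, l) = -3 - 3 = -6)
U(S) = -2 + S**2
1/(U(L(6, 5)) - 801) = 1/((-2 + (-6)**2) - 801) = 1/((-2 + 36) - 801) = 1/(34 - 801) = 1/(-767) = -1/767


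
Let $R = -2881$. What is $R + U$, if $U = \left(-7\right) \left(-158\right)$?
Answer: $-1775$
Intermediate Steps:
$U = 1106$
$R + U = -2881 + 1106 = -1775$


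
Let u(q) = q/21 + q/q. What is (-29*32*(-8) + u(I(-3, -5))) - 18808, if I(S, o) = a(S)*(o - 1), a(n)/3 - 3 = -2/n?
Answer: -79703/7 ≈ -11386.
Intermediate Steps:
a(n) = 9 - 6/n (a(n) = 9 + 3*(-2/n) = 9 - 6/n)
I(S, o) = (-1 + o)*(9 - 6/S) (I(S, o) = (9 - 6/S)*(o - 1) = (9 - 6/S)*(-1 + o) = (-1 + o)*(9 - 6/S))
u(q) = 1 + q/21 (u(q) = q*(1/21) + 1 = q/21 + 1 = 1 + q/21)
(-29*32*(-8) + u(I(-3, -5))) - 18808 = (-29*32*(-8) + (1 + (3*(-1 - 5)*(-2 + 3*(-3))/(-3))/21)) - 18808 = (-928*(-8) + (1 + (3*(-⅓)*(-6)*(-2 - 9))/21)) - 18808 = (7424 + (1 + (3*(-⅓)*(-6)*(-11))/21)) - 18808 = (7424 + (1 + (1/21)*(-66))) - 18808 = (7424 + (1 - 22/7)) - 18808 = (7424 - 15/7) - 18808 = 51953/7 - 18808 = -79703/7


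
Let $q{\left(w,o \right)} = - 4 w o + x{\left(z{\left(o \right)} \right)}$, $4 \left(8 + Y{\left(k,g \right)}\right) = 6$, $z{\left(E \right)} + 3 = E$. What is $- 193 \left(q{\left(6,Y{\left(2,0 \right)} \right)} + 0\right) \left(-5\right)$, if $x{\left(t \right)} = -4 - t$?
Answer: $\frac{311695}{2} \approx 1.5585 \cdot 10^{5}$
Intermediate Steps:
$z{\left(E \right)} = -3 + E$
$Y{\left(k,g \right)} = - \frac{13}{2}$ ($Y{\left(k,g \right)} = -8 + \frac{1}{4} \cdot 6 = -8 + \frac{3}{2} = - \frac{13}{2}$)
$q{\left(w,o \right)} = -1 - o - 4 o w$ ($q{\left(w,o \right)} = - 4 w o - \left(1 + o\right) = - 4 o w - \left(1 + o\right) = -1 - o - 4 o w$)
$- 193 \left(q{\left(6,Y{\left(2,0 \right)} \right)} + 0\right) \left(-5\right) = - 193 \left(\left(-1 - - \frac{13}{2} - \left(-26\right) 6\right) + 0\right) \left(-5\right) = - 193 \left(\left(-1 + \frac{13}{2} + 156\right) + 0\right) \left(-5\right) = - 193 \left(\frac{323}{2} + 0\right) \left(-5\right) = - 193 \cdot \frac{323}{2} \left(-5\right) = \left(-193\right) \left(- \frac{1615}{2}\right) = \frac{311695}{2}$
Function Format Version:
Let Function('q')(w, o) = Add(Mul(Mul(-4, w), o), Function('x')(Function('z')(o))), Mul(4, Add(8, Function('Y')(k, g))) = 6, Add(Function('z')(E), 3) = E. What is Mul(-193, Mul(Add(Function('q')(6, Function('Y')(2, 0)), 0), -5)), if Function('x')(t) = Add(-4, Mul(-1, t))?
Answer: Rational(311695, 2) ≈ 1.5585e+5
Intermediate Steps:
Function('z')(E) = Add(-3, E)
Function('Y')(k, g) = Rational(-13, 2) (Function('Y')(k, g) = Add(-8, Mul(Rational(1, 4), 6)) = Add(-8, Rational(3, 2)) = Rational(-13, 2))
Function('q')(w, o) = Add(-1, Mul(-1, o), Mul(-4, o, w)) (Function('q')(w, o) = Add(Mul(Mul(-4, w), o), Add(-4, Mul(-1, Add(-3, o)))) = Add(Mul(-4, o, w), Add(-4, Add(3, Mul(-1, o)))) = Add(Mul(-4, o, w), Add(-1, Mul(-1, o))) = Add(-1, Mul(-1, o), Mul(-4, o, w)))
Mul(-193, Mul(Add(Function('q')(6, Function('Y')(2, 0)), 0), -5)) = Mul(-193, Mul(Add(Add(-1, Mul(-1, Rational(-13, 2)), Mul(-4, Rational(-13, 2), 6)), 0), -5)) = Mul(-193, Mul(Add(Add(-1, Rational(13, 2), 156), 0), -5)) = Mul(-193, Mul(Add(Rational(323, 2), 0), -5)) = Mul(-193, Mul(Rational(323, 2), -5)) = Mul(-193, Rational(-1615, 2)) = Rational(311695, 2)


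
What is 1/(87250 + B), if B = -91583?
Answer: -1/4333 ≈ -0.00023079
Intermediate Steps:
1/(87250 + B) = 1/(87250 - 91583) = 1/(-4333) = -1/4333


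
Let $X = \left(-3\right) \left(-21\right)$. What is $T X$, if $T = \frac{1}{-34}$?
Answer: $- \frac{63}{34} \approx -1.8529$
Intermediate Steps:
$X = 63$
$T = - \frac{1}{34} \approx -0.029412$
$T X = \left(- \frac{1}{34}\right) 63 = - \frac{63}{34}$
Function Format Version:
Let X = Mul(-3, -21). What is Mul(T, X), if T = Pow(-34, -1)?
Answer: Rational(-63, 34) ≈ -1.8529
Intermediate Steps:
X = 63
T = Rational(-1, 34) ≈ -0.029412
Mul(T, X) = Mul(Rational(-1, 34), 63) = Rational(-63, 34)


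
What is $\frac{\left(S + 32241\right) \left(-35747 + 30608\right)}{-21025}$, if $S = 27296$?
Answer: $\frac{10550367}{725} \approx 14552.0$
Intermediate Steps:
$\frac{\left(S + 32241\right) \left(-35747 + 30608\right)}{-21025} = \frac{\left(27296 + 32241\right) \left(-35747 + 30608\right)}{-21025} = 59537 \left(-5139\right) \left(- \frac{1}{21025}\right) = \left(-305960643\right) \left(- \frac{1}{21025}\right) = \frac{10550367}{725}$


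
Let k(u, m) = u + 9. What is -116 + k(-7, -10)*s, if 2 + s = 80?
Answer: 40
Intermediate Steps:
s = 78 (s = -2 + 80 = 78)
k(u, m) = 9 + u
-116 + k(-7, -10)*s = -116 + (9 - 7)*78 = -116 + 2*78 = -116 + 156 = 40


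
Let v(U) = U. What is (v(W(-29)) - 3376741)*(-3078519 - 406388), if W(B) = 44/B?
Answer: 341261375430431/29 ≈ 1.1768e+13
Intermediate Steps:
(v(W(-29)) - 3376741)*(-3078519 - 406388) = (44/(-29) - 3376741)*(-3078519 - 406388) = (44*(-1/29) - 3376741)*(-3484907) = (-44/29 - 3376741)*(-3484907) = -97925533/29*(-3484907) = 341261375430431/29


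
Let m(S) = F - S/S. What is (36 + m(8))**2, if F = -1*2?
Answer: 1089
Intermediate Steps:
F = -2
m(S) = -3 (m(S) = -2 - S/S = -2 - 1*1 = -2 - 1 = -3)
(36 + m(8))**2 = (36 - 3)**2 = 33**2 = 1089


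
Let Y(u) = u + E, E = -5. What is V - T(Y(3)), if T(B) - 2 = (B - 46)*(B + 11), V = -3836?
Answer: -3406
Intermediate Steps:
Y(u) = -5 + u (Y(u) = u - 5 = -5 + u)
T(B) = 2 + (-46 + B)*(11 + B) (T(B) = 2 + (B - 46)*(B + 11) = 2 + (-46 + B)*(11 + B))
V - T(Y(3)) = -3836 - (-504 + (-5 + 3)**2 - 35*(-5 + 3)) = -3836 - (-504 + (-2)**2 - 35*(-2)) = -3836 - (-504 + 4 + 70) = -3836 - 1*(-430) = -3836 + 430 = -3406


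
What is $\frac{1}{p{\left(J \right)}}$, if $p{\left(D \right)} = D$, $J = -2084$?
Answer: $- \frac{1}{2084} \approx -0.00047985$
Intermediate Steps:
$\frac{1}{p{\left(J \right)}} = \frac{1}{-2084} = - \frac{1}{2084}$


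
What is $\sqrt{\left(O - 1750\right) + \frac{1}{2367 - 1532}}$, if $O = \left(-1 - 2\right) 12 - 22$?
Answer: $\frac{i \sqrt{1260581965}}{835} \approx 42.521 i$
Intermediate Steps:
$O = -58$ ($O = \left(-3\right) 12 - 22 = -36 - 22 = -58$)
$\sqrt{\left(O - 1750\right) + \frac{1}{2367 - 1532}} = \sqrt{\left(-58 - 1750\right) + \frac{1}{2367 - 1532}} = \sqrt{-1808 + \frac{1}{835}} = \sqrt{- \frac{1509679}{835}} = \frac{i \sqrt{1260581965}}{835}$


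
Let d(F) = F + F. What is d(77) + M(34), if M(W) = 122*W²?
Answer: 141186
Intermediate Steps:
d(F) = 2*F
d(77) + M(34) = 2*77 + 122*34² = 154 + 122*1156 = 154 + 141032 = 141186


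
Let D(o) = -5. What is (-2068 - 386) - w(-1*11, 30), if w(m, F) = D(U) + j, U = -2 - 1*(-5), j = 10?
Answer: -2459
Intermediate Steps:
U = 3 (U = -2 + 5 = 3)
w(m, F) = 5 (w(m, F) = -5 + 10 = 5)
(-2068 - 386) - w(-1*11, 30) = (-2068 - 386) - 1*5 = -2454 - 5 = -2459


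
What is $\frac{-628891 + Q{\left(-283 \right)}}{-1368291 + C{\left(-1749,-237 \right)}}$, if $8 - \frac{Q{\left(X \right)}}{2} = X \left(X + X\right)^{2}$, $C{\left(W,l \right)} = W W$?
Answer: $\frac{180692621}{1690710} \approx 106.87$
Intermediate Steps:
$C{\left(W,l \right)} = W^{2}$
$Q{\left(X \right)} = 16 - 8 X^{3}$ ($Q{\left(X \right)} = 16 - 2 X \left(X + X\right)^{2} = 16 - 2 X \left(2 X\right)^{2} = 16 - 2 X 4 X^{2} = 16 - 2 \cdot 4 X^{3} = 16 - 8 X^{3}$)
$\frac{-628891 + Q{\left(-283 \right)}}{-1368291 + C{\left(-1749,-237 \right)}} = \frac{-628891 - \left(-16 + 8 \left(-283\right)^{3}\right)}{-1368291 + \left(-1749\right)^{2}} = \frac{-628891 + \left(16 - -181321496\right)}{-1368291 + 3059001} = \frac{-628891 + \left(16 + 181321496\right)}{1690710} = \left(-628891 + 181321512\right) \frac{1}{1690710} = 180692621 \cdot \frac{1}{1690710} = \frac{180692621}{1690710}$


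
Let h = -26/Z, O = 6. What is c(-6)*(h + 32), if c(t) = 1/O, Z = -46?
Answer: 749/138 ≈ 5.4275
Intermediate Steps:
h = 13/23 (h = -26/(-46) = -26*(-1/46) = 13/23 ≈ 0.56522)
c(t) = ⅙ (c(t) = 1/6 = ⅙)
c(-6)*(h + 32) = (13/23 + 32)/6 = (⅙)*(749/23) = 749/138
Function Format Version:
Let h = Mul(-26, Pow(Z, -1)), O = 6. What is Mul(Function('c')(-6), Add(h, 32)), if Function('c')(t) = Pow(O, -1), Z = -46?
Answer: Rational(749, 138) ≈ 5.4275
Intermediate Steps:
h = Rational(13, 23) (h = Mul(-26, Pow(-46, -1)) = Mul(-26, Rational(-1, 46)) = Rational(13, 23) ≈ 0.56522)
Function('c')(t) = Rational(1, 6) (Function('c')(t) = Pow(6, -1) = Rational(1, 6))
Mul(Function('c')(-6), Add(h, 32)) = Mul(Rational(1, 6), Add(Rational(13, 23), 32)) = Mul(Rational(1, 6), Rational(749, 23)) = Rational(749, 138)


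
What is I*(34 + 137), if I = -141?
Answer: -24111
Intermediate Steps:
I*(34 + 137) = -141*(34 + 137) = -141*171 = -24111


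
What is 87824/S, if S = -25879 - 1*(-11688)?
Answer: -87824/14191 ≈ -6.1887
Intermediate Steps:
S = -14191 (S = -25879 + 11688 = -14191)
87824/S = 87824/(-14191) = 87824*(-1/14191) = -87824/14191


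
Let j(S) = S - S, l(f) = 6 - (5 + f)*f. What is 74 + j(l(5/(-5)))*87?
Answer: 74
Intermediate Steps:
l(f) = 6 - f*(5 + f)
j(S) = 0
74 + j(l(5/(-5)))*87 = 74 + 0*87 = 74 + 0 = 74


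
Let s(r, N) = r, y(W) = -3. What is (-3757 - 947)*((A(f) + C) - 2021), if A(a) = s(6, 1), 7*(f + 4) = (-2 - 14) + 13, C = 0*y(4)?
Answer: 9478560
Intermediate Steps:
C = 0 (C = 0*(-3) = 0)
f = -31/7 (f = -4 + ((-2 - 14) + 13)/7 = -4 + (-16 + 13)/7 = -4 + (⅐)*(-3) = -4 - 3/7 = -31/7 ≈ -4.4286)
A(a) = 6
(-3757 - 947)*((A(f) + C) - 2021) = (-3757 - 947)*((6 + 0) - 2021) = -4704*(6 - 2021) = -4704*(-2015) = 9478560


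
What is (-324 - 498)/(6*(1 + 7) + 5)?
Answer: -822/53 ≈ -15.509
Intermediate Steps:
(-324 - 498)/(6*(1 + 7) + 5) = -822/(6*8 + 5) = -822/(48 + 5) = -822/53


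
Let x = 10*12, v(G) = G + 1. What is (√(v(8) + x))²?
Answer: 129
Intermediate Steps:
v(G) = 1 + G
x = 120
(√(v(8) + x))² = (√((1 + 8) + 120))² = (√(9 + 120))² = (√129)² = 129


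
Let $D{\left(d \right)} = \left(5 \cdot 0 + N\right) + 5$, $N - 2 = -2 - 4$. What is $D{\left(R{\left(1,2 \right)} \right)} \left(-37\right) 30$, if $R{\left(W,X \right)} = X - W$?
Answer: $-1110$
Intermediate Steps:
$N = -4$ ($N = 2 - 6 = -4$)
$D{\left(d \right)} = 1$ ($D{\left(d \right)} = \left(5 \cdot 0 - 4\right) + 5 = \left(0 - 4\right) + 5 = -4 + 5 = 1$)
$D{\left(R{\left(1,2 \right)} \right)} \left(-37\right) 30 = 1 \left(-37\right) 30 = \left(-37\right) 30 = -1110$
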